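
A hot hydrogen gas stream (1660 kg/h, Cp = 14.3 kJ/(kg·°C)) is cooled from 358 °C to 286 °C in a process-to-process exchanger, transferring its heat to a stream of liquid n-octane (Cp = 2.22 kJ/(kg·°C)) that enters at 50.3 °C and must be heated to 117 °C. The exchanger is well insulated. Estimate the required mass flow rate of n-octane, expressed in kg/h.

ṁ_c = 11500 kg/h

Heat released by hot stream: Q = 1660 × 14.3 × (358 − 286) = 1.7091e+06 kJ/h
Energy balance on cold side (adiabatic exchanger): Q = ṁ_c·Cp_c·(T_c,out − T_c,in)
ṁ_c = 1.7091e+06 / [2.22 × (117 − 50.3)] = 11542 kg/h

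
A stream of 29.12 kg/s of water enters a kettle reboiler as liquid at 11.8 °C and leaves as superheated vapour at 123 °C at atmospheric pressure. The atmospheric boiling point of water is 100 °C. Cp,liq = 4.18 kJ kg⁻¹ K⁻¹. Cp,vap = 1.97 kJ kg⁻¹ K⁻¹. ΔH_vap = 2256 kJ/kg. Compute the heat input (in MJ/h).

liquid 11.8→100 °C: 368.68 kJ/kg
vaporisation at 100 °C: 2256 kJ/kg
vapour 100→123 °C: 45.31 kJ/kg
Δh = 368.68 + 2256 + 45.31 = 2670 kJ/kg
Q = ṁ·Δh = 29.12 kg/s × 2670 kJ/kg = 77750 kJ/s
|Q| = 77750 kW = 279900 MJ/h

Q = 280000 MJ/h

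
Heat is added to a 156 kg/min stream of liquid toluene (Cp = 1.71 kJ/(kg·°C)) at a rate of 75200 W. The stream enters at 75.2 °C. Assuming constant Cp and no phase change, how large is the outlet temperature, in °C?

Q = 75200 W = 4512 kJ/min
ΔT = Q/(ṁ·Cp) = 4512/(156×1.71) = 16.914 K
T_out = 75.2 + 16.914 = 92.114 °C

T_out = 92.1 °C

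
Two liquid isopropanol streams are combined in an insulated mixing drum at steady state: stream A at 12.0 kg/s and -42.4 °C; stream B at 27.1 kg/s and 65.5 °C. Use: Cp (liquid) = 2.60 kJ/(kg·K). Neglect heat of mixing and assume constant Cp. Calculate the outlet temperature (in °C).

T_out = 32.4 °C

Energy balance with Q = 0: Σ ṁᵢCp,ᵢ(T_out − Tᵢ) = 0
Σ ṁᵢCp,ᵢTᵢ = 12.0×2.60×-42.4 + 27.1×2.60×65.5 = 3292.2
Σ ṁᵢCp,ᵢ = 12.0×2.60 + 27.1×2.60 = 101.66
T_out = 3292.2 / 101.66 = 32.385 °C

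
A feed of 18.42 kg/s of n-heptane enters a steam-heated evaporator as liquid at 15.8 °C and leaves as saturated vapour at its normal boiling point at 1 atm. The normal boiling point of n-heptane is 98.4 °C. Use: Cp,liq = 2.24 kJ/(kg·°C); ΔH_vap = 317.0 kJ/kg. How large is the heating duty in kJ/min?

Q = 555000 kJ/min

liquid 15.8→98.4 °C: 185.02 kJ/kg
vaporisation at 98.4 °C: 317 kJ/kg
Δh = 185.02 + 317 = 502.02 kJ/kg
Q = ṁ·Δh = 18.42 kg/s × 502.02 kJ/kg = 9247.3 kJ/s
|Q| = 9247.3 kW = 554840 kJ/min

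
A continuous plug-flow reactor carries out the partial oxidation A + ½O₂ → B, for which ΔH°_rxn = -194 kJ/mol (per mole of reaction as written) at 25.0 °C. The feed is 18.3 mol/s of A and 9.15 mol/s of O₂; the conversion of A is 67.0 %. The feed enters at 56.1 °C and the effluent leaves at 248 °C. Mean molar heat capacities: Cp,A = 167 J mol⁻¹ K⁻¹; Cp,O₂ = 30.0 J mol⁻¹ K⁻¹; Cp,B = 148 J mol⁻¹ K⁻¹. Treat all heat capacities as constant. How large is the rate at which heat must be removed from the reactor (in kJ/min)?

Q_out = 110000 kJ/min

Extent of reaction ξ = 0.670 × 18.3 = 12.261 mol/s
Reaction term: ξ·ΔH°_rxn = 12.261 × -194 = -2378.6 kJ/s
Sensible, feed 56.1→25 °C: -103.58 kJ/s
Outlet flows (mol/s): A 6.039, O₂ 3.0195, B 12.261
Sensible, products 25→248 °C: 649.76 kJ/s
Q = ΔH = -1832.5 kJ/s = -1832.5 kW
Heat removed = 109950 kJ/min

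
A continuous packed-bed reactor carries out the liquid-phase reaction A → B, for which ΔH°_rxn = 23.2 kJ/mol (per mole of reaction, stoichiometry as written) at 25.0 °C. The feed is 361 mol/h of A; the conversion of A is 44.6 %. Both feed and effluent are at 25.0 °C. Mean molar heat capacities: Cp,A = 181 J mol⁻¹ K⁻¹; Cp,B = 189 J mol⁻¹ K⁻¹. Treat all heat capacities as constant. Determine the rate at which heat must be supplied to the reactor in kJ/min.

Q_in = 62.3 kJ/min

Extent of reaction ξ = 0.446 × 361 = 161.01 mol/h
Reaction term: ξ·ΔH°_rxn = 161.01 × 23.2 = 3735.3 kJ/h
Q = ΔH = 3735.3 kJ/h = 1.0376 kW
Heat supplied = 62.256 kJ/min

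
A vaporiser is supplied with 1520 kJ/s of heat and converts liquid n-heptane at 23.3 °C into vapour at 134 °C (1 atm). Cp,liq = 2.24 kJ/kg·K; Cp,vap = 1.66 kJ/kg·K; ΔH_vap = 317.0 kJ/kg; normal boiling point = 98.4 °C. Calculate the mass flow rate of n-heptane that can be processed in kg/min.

ṁ = 168 kg/min

Δh = 2.24×(98.4−23.3) + 317.0 + 1.66×(134−98.4) = 544.32 kJ/kg
Q = 1520 kJ/s = 1520 kJ/s = 91200 kJ/min
ṁ = Q/Δh = 91200 / 544.32 = 167.55 kg/min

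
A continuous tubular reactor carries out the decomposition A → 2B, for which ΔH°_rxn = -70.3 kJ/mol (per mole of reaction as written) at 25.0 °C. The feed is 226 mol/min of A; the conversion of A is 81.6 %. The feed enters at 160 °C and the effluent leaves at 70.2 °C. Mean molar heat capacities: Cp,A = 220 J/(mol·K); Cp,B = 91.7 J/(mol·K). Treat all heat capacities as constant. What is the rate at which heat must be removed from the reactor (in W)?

Q_out = 296000 W

Extent of reaction ξ = 0.816 × 226 = 184.42 mol/min
Reaction term: ξ·ΔH°_rxn = 184.42 × -70.3 = -12964 kJ/min
Sensible, feed 160→25 °C: -6712.2 kJ/min
Outlet flows (mol/min): A 41.584, B 368.83
Sensible, products 25→70.2 °C: 1942.3 kJ/min
Q = ΔH = -17734 kJ/min = -295.57 kW
Heat removed = 295570 W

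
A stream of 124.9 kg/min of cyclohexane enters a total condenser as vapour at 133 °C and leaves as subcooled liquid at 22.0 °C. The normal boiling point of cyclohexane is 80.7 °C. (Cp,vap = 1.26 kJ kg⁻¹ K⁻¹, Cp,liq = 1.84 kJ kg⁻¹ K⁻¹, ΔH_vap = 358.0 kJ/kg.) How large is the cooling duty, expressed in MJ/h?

Q_c = 3990 MJ/h

vapour 133→80.7 °C: -65.898 kJ/kg
condensation at 80.7 °C: -358 kJ/kg
liquid 80.7→22.0 °C: -108.01 kJ/kg
Δh = -65.898 + -358 + -108.01 = -531.91 kJ/kg
Q = ṁ·Δh = 124.9 kg/min × -531.91 kJ/kg = -66435 kJ/min
|Q| = 1107.3 kW = 3986.1 MJ/h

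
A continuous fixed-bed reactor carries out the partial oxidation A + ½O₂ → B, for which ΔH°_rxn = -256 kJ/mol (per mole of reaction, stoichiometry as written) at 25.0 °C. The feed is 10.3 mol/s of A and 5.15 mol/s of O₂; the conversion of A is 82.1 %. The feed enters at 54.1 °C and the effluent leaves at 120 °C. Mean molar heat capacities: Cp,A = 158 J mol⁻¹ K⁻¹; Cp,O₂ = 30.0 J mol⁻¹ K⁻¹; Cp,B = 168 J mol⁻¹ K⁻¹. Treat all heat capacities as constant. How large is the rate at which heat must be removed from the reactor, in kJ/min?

Q_out = 123000 kJ/min

Extent of reaction ξ = 0.821 × 10.3 = 8.4563 mol/s
Reaction term: ξ·ΔH°_rxn = 8.4563 × -256 = -2164.8 kJ/s
Sensible, feed 54.1→25 °C: -51.853 kJ/s
Outlet flows (mol/s): A 1.8437, O₂ 0.92185, B 8.4563
Sensible, products 25→120 °C: 165.26 kJ/s
Q = ΔH = -2051.4 kJ/s = -2051.4 kW
Heat removed = 123080 kJ/min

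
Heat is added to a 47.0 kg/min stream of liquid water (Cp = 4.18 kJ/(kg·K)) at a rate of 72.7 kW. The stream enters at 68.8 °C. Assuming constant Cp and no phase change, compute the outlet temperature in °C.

T_out = 91.0 °C

Q = 72.7 kW = 4362 kJ/min
ΔT = Q/(ṁ·Cp) = 4362/(47.0×4.18) = 22.203 K
T_out = 68.8 + 22.203 = 91.003 °C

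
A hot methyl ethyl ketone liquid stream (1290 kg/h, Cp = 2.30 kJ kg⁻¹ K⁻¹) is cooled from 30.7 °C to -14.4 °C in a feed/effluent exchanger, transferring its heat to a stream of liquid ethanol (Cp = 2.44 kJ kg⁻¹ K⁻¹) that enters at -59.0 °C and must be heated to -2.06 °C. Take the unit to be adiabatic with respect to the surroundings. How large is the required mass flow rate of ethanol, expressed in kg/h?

Heat released by hot stream: Q = 1290 × 2.30 × (30.7 − -14.4) = 133810 kJ/h
Energy balance on cold side (adiabatic exchanger): Q = ṁ_c·Cp_c·(T_c,out − T_c,in)
ṁ_c = 133810 / [2.44 × (-2.06 − -59.0)] = 963.13 kg/h

ṁ_c = 963 kg/h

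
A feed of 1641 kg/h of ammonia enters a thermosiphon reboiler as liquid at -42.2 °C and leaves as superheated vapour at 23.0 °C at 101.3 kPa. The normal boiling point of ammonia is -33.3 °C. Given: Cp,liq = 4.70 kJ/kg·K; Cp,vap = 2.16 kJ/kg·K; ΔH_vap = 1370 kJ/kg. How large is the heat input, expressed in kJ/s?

liquid -42.2→-33.3 °C: 41.83 kJ/kg
vaporisation at -33.3 °C: 1370 kJ/kg
vapour -33.3→23.0 °C: 121.61 kJ/kg
Δh = 41.83 + 1370 + 121.61 = 1533.4 kJ/kg
Q = ṁ·Δh = 1641 kg/h × 1533.4 kJ/kg = 2.5164e+06 kJ/h
|Q| = 698.99 kW

Q = 699 kJ/s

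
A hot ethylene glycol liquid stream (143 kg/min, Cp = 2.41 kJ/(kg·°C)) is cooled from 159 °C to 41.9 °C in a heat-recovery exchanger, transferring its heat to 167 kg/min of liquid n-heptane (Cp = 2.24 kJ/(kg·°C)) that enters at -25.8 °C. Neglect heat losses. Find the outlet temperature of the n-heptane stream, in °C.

Heat released by hot stream: Q = 143 × 2.41 × (159 − 41.9) = 40356 kJ/min
Energy balance on cold side (adiabatic exchanger): Q = ṁ_c·Cp_c·(T_c,out − T_c,in)
T_c,out = -25.8 + 40356/(167 × 2.24) = 82.081 °C

T_c,out = 82.1 °C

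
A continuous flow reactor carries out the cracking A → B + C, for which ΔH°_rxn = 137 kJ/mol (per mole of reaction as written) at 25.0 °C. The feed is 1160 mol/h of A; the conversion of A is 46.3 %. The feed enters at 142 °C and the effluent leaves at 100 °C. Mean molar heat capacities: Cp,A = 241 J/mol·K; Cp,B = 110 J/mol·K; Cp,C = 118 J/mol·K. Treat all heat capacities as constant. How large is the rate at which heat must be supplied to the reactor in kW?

Extent of reaction ξ = 0.463 × 1160 = 537.08 mol/h
Reaction term: ξ·ΔH°_rxn = 537.08 × 137 = 73580 kJ/h
Sensible, feed 142→25 °C: -32709 kJ/h
Outlet flows (mol/h): A 622.92, B 537.08, C 537.08
Sensible, products 25→100 °C: 20443 kJ/h
Q = ΔH = 61315 kJ/h = 17.032 kW
Heat supplied = 17.032 kW

Q_in = 17.0 kW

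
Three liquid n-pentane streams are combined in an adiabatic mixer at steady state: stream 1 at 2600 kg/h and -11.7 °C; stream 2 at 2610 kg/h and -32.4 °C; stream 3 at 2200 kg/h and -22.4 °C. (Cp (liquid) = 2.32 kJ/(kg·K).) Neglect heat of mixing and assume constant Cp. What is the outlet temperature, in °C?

T_out = -22.2 °C

Energy balance with Q = 0: Σ ṁᵢCp,ᵢ(T_out − Tᵢ) = 0
T_out = Σ ṁᵢCp,ᵢTᵢ / Σ ṁᵢCp,ᵢ
      = -381090 / 17191 = -22.168 °C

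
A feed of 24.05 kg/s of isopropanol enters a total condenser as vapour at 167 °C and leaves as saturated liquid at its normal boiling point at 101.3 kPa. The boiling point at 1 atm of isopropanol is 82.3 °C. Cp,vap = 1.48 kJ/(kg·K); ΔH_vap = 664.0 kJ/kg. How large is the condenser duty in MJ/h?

vapour 167→82.3 °C: -125.36 kJ/kg
condensation at 82.3 °C: -664 kJ/kg
Δh = -125.36 + -664 = -789.36 kJ/kg
Q = ṁ·Δh = 24.05 kg/s × -789.36 kJ/kg = -18984 kJ/s
|Q| = 18984 kW = 68342 MJ/h

Q_c = 68300 MJ/h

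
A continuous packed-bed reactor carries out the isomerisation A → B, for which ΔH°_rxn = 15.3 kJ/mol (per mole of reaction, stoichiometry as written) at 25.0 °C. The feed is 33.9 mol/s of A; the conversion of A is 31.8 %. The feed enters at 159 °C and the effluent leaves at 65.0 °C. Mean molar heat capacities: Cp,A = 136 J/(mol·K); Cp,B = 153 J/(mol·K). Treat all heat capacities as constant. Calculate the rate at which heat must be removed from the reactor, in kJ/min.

Q_out = 15700 kJ/min

Extent of reaction ξ = 0.318 × 33.9 = 10.78 mol/s
Reaction term: ξ·ΔH°_rxn = 10.78 × 15.3 = 164.94 kJ/s
Sensible, feed 159→25 °C: -617.79 kJ/s
Outlet flows (mol/s): A 23.12, B 10.78
Sensible, products 25→65.0 °C: 191.75 kJ/s
Q = ΔH = -261.11 kJ/s = -261.11 kW
Heat removed = 15667 kJ/min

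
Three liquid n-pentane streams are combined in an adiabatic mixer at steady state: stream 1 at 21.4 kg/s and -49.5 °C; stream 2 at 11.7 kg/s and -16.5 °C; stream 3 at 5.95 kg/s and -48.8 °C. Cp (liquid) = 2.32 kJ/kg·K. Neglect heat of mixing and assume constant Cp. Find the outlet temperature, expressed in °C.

Energy balance with Q = 0: Σ ṁᵢCp,ᵢ(T_out − Tᵢ) = 0
T_out = Σ ṁᵢCp,ᵢTᵢ / Σ ṁᵢCp,ᵢ
      = -3579.1 / 90.596 = -39.506 °C

T_out = -39.5 °C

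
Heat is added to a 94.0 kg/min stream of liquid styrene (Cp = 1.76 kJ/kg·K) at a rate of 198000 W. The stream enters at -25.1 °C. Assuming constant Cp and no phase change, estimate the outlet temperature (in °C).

Q = 198000 W = 11880 kJ/min
ΔT = Q/(ṁ·Cp) = 11880/(94.0×1.76) = 71.809 K
T_out = -25.1 + 71.809 = 46.709 °C

T_out = 46.7 °C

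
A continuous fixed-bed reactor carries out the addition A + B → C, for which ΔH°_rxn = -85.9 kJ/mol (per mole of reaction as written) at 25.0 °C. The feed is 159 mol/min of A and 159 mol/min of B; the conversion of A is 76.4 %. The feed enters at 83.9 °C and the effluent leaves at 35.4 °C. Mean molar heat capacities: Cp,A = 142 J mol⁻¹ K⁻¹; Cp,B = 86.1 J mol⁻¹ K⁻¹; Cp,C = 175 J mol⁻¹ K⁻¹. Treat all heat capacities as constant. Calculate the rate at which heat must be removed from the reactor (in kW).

Extent of reaction ξ = 0.764 × 159 = 121.48 mol/min
Reaction term: ξ·ΔH°_rxn = 121.48 × -85.9 = -10435 kJ/min
Sensible, feed 83.9→25 °C: -2136.2 kJ/min
Outlet flows (mol/min): A 37.524, B 37.524, C 121.48
Sensible, products 25→35.4 °C: 310.1 kJ/min
Q = ΔH = -12261 kJ/min = -204.35 kW
Heat removed = 204.35 kW

Q_out = 204 kW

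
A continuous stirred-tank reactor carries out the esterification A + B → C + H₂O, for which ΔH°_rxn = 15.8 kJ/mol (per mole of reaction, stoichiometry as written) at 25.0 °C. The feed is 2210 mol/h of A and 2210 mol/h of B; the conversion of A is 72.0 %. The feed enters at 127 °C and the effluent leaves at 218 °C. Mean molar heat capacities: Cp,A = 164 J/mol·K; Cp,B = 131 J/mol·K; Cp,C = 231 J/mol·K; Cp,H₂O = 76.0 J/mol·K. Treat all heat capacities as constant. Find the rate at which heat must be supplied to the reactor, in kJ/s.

Extent of reaction ξ = 0.720 × 2210 = 1591.2 mol/h
Reaction term: ξ·ΔH°_rxn = 1591.2 × 15.8 = 25141 kJ/h
Sensible, feed 127→25 °C: -66499 kJ/h
Outlet flows (mol/h): A 618.8, B 618.8, C 1591.2, H₂O 1591.2
Sensible, products 25→218 °C: 129510 kJ/h
Q = ΔH = 88154 kJ/h = 24.487 kW
Heat supplied = 24.487 kJ/s

Q_in = 24.5 kJ/s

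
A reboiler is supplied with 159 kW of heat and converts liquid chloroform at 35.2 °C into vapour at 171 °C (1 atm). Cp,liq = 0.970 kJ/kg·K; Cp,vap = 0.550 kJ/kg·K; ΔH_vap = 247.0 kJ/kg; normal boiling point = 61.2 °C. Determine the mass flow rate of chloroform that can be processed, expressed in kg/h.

ṁ = 1720 kg/h

Δh = 0.970×(61.2−35.2) + 247.0 + 0.550×(171−61.2) = 332.61 kJ/kg
Q = 159 kW = 159 kJ/s = 572400 kJ/h
ṁ = Q/Δh = 572400 / 332.61 = 1720.9 kg/h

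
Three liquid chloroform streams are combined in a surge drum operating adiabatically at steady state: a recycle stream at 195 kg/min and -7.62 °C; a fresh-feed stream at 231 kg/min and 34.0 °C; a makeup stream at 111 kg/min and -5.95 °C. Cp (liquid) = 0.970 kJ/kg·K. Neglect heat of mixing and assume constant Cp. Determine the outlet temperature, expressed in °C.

Energy balance with Q = 0: Σ ṁᵢCp,ᵢ(T_out − Tᵢ) = 0
Σ ṁᵢCp,ᵢTᵢ = 195×0.970×-7.62 + 231×0.970×34.0 + 111×0.970×-5.95 = 5536.4
Σ ṁᵢCp,ᵢ = 195×0.970 + 231×0.970 + 111×0.970 = 520.89
T_out = 5536.4 / 520.89 = 10.629 °C

T_out = 10.6 °C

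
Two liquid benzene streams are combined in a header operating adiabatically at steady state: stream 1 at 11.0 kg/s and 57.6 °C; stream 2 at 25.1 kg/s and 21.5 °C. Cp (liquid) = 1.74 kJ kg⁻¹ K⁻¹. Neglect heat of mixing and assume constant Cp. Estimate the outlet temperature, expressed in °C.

Adiabatic, steady state ⇒ Σ ṁᵢCp,ᵢ(T_out − Tᵢ) = 0
T_out = Σ ṁᵢCp,ᵢTᵢ / Σ ṁᵢCp,ᵢ
      = 2041.5 / 62.814 = 32.5 °C

T_out = 32.5 °C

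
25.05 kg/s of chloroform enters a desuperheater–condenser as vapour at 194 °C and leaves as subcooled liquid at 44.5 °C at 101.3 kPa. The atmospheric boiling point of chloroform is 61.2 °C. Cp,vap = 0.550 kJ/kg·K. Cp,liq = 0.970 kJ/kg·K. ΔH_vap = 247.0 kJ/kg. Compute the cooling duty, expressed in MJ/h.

Q_c = 30300 MJ/h

vapour 194→61.2 °C: -73.04 kJ/kg
condensation at 61.2 °C: -247 kJ/kg
liquid 61.2→44.5 °C: -16.199 kJ/kg
Δh = -73.04 + -247 + -16.199 = -336.24 kJ/kg
Q = ṁ·Δh = 25.05 kg/s × -336.24 kJ/kg = -8422.8 kJ/s
|Q| = 8422.8 kW = 30322 MJ/h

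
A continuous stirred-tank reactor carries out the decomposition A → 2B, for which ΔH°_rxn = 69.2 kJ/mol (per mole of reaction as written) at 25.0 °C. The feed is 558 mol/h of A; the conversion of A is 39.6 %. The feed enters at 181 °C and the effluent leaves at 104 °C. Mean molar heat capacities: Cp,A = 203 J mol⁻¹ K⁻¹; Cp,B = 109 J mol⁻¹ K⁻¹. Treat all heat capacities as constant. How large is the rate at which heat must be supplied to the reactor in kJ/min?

Q_in = 114 kJ/min

Extent of reaction ξ = 0.396 × 558 = 220.97 mol/h
Reaction term: ξ·ΔH°_rxn = 220.97 × 69.2 = 15291 kJ/h
Sensible, feed 181→25 °C: -17671 kJ/h
Outlet flows (mol/h): A 337.03, B 441.94
Sensible, products 25→104 °C: 9210.5 kJ/h
Q = ΔH = 6830.7 kJ/h = 1.8974 kW
Heat supplied = 113.85 kJ/min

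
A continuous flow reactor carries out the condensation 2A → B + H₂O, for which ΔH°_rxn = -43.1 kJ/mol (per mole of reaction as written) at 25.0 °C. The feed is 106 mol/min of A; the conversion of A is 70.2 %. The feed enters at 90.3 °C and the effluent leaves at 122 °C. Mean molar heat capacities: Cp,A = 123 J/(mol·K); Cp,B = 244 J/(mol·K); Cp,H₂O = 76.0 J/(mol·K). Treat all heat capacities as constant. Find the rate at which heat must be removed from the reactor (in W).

Extent of reaction ξ = 0.702 × 106 / 2 = 37.206 mol/min
Reaction term: ξ·ΔH°_rxn = 37.206 × -43.1 = -1603.6 kJ/min
Sensible, feed 90.3→25 °C: -851.38 kJ/min
Outlet flows (mol/min): A 31.588, B 37.206, H₂O 37.206
Sensible, products 25→122 °C: 1531.8 kJ/min
Q = ΔH = -923.21 kJ/min = -15.387 kW
Heat removed = 15387 W

Q_out = 15400 W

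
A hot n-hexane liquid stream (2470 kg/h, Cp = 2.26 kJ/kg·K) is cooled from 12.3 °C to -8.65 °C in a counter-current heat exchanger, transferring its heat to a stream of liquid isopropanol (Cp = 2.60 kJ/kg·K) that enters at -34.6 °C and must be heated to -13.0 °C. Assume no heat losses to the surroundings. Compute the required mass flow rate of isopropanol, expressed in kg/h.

Heat released by hot stream: Q = 2470 × 2.26 × (12.3 − -8.65) = 116950 kJ/h
Energy balance on cold side (adiabatic exchanger): Q = ṁ_c·Cp_c·(T_c,out − T_c,in)
ṁ_c = 116950 / [2.60 × (-13.0 − -34.6)] = 2082.4 kg/h

ṁ_c = 2080 kg/h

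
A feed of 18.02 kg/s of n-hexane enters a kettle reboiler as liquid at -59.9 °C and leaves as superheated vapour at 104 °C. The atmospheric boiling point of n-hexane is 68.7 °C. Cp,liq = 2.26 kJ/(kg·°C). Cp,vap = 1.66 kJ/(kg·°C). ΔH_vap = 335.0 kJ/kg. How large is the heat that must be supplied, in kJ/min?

liquid -59.9→68.7 °C: 290.64 kJ/kg
vaporisation at 68.7 °C: 335 kJ/kg
vapour 68.7→104 °C: 58.598 kJ/kg
Δh = 290.64 + 335 + 58.598 = 684.23 kJ/kg
Q = ṁ·Δh = 18.02 kg/s × 684.23 kJ/kg = 12330 kJ/s
|Q| = 12330 kW = 739790 kJ/min

Q = 740000 kJ/min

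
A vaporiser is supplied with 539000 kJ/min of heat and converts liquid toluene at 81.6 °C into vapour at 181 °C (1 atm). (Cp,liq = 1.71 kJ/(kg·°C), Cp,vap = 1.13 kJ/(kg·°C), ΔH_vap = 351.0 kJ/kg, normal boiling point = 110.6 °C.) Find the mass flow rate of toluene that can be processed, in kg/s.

ṁ = 18.7 kg/s

Δh = 1.71×(110.6−81.6) + 351.0 + 1.13×(181−110.6) = 480.14 kJ/kg
Q = 539000 kJ/min = 8983.3 kJ/s = 8983.3 kJ/s
ṁ = Q/Δh = 8983.3 / 480.14 = 18.71 kg/s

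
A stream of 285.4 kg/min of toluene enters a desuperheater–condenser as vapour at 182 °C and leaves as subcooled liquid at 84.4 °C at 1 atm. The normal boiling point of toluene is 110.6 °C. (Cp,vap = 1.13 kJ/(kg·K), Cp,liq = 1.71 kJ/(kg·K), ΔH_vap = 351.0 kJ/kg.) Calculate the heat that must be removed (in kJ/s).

Q_c = 2270 kJ/s

vapour 182→110.6 °C: -80.682 kJ/kg
condensation at 110.6 °C: -351 kJ/kg
liquid 110.6→84.4 °C: -44.802 kJ/kg
Δh = -80.682 + -351 + -44.802 = -476.48 kJ/kg
Q = ṁ·Δh = 285.4 kg/min × -476.48 kJ/kg = -135990 kJ/min
|Q| = 2266.5 kW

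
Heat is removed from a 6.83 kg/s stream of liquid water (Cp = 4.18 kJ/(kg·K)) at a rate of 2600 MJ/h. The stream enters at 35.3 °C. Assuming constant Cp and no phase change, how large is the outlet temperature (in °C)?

T_out = 10.0 °C

Q = 2600 MJ/h = 722.22 kJ/s
ΔT = Q/(ṁ·Cp) = 722.22/(6.83×4.18) = 25.297 K
T_out = 35.3 − 25.297 = 10.003 °C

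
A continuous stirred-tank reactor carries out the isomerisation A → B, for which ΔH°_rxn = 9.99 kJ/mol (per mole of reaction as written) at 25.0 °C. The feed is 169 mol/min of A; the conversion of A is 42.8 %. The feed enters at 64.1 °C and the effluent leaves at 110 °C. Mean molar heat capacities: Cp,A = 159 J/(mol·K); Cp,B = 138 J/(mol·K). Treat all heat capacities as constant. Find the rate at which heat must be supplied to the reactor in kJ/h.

Q_in = 110000 kJ/h

Extent of reaction ξ = 0.428 × 169 = 72.332 mol/min
Reaction term: ξ·ΔH°_rxn = 72.332 × 9.99 = 722.6 kJ/min
Sensible, feed 64.1→25 °C: -1050.7 kJ/min
Outlet flows (mol/min): A 96.668, B 72.332
Sensible, products 25→110 °C: 2154.9 kJ/min
Q = ΔH = 1826.9 kJ/min = 30.448 kW
Heat supplied = 109610 kJ/h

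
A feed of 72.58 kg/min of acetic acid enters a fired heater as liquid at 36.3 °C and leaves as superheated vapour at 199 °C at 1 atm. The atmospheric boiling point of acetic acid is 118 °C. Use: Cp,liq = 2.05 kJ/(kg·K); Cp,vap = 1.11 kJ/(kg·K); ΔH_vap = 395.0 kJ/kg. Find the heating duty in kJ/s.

Q = 789 kJ/s

liquid 36.3→118 °C: 167.48 kJ/kg
vaporisation at 118 °C: 395 kJ/kg
vapour 118→199 °C: 89.91 kJ/kg
Δh = 167.48 + 395 + 89.91 = 652.39 kJ/kg
Q = ṁ·Δh = 72.58 kg/min × 652.39 kJ/kg = 47351 kJ/min
|Q| = 789.18 kW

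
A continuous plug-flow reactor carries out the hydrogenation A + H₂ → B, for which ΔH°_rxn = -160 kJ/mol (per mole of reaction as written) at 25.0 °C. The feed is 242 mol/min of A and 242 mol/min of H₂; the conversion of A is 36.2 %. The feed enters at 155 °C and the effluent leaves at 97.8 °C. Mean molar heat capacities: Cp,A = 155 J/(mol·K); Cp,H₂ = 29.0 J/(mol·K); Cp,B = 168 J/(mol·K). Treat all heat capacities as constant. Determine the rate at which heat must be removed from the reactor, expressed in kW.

Extent of reaction ξ = 0.362 × 242 = 87.604 mol/min
Reaction term: ξ·ΔH°_rxn = 87.604 × -160 = -14017 kJ/min
Sensible, feed 155→25 °C: -5788.6 kJ/min
Outlet flows (mol/min): A 154.4, H₂ 154.4, B 87.604
Sensible, products 25→97.8 °C: 3139.6 kJ/min
Q = ΔH = -16666 kJ/min = -277.76 kW
Heat removed = 277.76 kW

Q_out = 278 kW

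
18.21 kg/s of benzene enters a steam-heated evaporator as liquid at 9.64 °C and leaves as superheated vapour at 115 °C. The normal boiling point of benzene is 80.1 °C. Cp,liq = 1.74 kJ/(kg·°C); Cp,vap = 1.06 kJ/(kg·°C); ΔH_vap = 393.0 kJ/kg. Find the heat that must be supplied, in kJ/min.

Q = 604000 kJ/min

liquid 9.64→80.1 °C: 122.6 kJ/kg
vaporisation at 80.1 °C: 393 kJ/kg
vapour 80.1→115 °C: 36.994 kJ/kg
Δh = 122.6 + 393 + 36.994 = 552.59 kJ/kg
Q = ṁ·Δh = 18.21 kg/s × 552.59 kJ/kg = 10063 kJ/s
|Q| = 10063 kW = 603760 kJ/min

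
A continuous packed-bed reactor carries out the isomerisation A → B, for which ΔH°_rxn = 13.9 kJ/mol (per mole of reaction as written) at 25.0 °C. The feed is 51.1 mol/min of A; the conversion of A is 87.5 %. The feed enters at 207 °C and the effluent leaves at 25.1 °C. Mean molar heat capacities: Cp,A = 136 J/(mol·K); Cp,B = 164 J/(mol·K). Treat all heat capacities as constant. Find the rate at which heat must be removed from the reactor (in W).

Extent of reaction ξ = 0.875 × 51.1 = 44.712 mol/min
Reaction term: ξ·ΔH°_rxn = 44.712 × 13.9 = 621.5 kJ/min
Sensible, feed 207→25 °C: -1264.8 kJ/min
Outlet flows (mol/min): A 6.3875, B 44.712
Sensible, products 25→25.1 °C: 0.82016 kJ/min
Q = ΔH = -642.5 kJ/min = -10.708 kW
Heat removed = 10708 W

Q_out = 10700 W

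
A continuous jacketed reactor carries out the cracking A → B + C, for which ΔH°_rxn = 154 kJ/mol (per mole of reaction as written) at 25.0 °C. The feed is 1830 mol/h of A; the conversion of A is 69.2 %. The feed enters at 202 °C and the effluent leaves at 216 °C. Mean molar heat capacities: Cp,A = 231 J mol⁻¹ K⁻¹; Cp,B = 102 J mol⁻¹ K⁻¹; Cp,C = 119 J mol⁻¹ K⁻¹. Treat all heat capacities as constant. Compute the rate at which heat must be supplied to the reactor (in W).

Q_in = 55100 W

Extent of reaction ξ = 0.692 × 1830 = 1266.4 mol/h
Reaction term: ξ·ΔH°_rxn = 1266.4 × 154 = 195020 kJ/h
Sensible, feed 202→25 °C: -74823 kJ/h
Outlet flows (mol/h): A 563.64, B 1266.4, C 1266.4
Sensible, products 25→216 °C: 78323 kJ/h
Q = ΔH = 198520 kJ/h = 55.144 kW
Heat supplied = 55144 W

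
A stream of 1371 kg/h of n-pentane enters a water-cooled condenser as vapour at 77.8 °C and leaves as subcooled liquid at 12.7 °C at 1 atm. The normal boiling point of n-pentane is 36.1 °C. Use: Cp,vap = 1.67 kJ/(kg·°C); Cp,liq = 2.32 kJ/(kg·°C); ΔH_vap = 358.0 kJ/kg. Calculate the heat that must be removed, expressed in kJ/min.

Q_c = 11000 kJ/min

vapour 77.8→36.1 °C: -69.639 kJ/kg
condensation at 36.1 °C: -358 kJ/kg
liquid 36.1→12.7 °C: -54.288 kJ/kg
Δh = -69.639 + -358 + -54.288 = -481.93 kJ/kg
Q = ṁ·Δh = 1371 kg/h × -481.93 kJ/kg = -660720 kJ/h
|Q| = 183.53 kW = 11012 kJ/min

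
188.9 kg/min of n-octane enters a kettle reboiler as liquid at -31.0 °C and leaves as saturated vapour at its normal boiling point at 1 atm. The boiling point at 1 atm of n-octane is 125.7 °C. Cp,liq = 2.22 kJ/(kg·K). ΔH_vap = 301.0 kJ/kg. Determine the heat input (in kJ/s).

liquid -31.0→125.7 °C: 347.87 kJ/kg
vaporisation at 125.7 °C: 301 kJ/kg
Δh = 347.87 + 301 = 648.87 kJ/kg
Q = ṁ·Δh = 188.9 kg/min × 648.87 kJ/kg = 122570 kJ/min
|Q| = 2042.9 kW

Q = 2040 kJ/s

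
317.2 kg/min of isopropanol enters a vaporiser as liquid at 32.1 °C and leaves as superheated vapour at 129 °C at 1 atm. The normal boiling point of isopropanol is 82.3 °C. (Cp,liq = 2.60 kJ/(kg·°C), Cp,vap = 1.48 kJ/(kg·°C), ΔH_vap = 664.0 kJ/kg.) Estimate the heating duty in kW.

Q = 4570 kW

liquid 32.1→82.3 °C: 130.52 kJ/kg
vaporisation at 82.3 °C: 664 kJ/kg
vapour 82.3→129 °C: 69.116 kJ/kg
Δh = 130.52 + 664 + 69.116 = 863.64 kJ/kg
Q = ṁ·Δh = 317.2 kg/min × 863.64 kJ/kg = 273950 kJ/min
|Q| = 4565.8 kW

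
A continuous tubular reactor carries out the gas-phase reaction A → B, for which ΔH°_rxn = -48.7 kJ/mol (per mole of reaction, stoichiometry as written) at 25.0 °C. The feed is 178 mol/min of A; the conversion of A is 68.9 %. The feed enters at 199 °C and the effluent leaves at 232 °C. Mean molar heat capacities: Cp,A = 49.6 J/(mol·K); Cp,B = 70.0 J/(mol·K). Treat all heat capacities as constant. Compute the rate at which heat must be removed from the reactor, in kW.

Extent of reaction ξ = 0.689 × 178 = 122.64 mol/min
Reaction term: ξ·ΔH°_rxn = 122.64 × -48.7 = -5972.7 kJ/min
Sensible, feed 199→25 °C: -1536.2 kJ/min
Outlet flows (mol/min): A 55.358, B 122.64
Sensible, products 25→232 °C: 2345.5 kJ/min
Q = ΔH = -5163.4 kJ/min = -86.057 kW
Heat removed = 86.057 kW

Q_out = 86.1 kW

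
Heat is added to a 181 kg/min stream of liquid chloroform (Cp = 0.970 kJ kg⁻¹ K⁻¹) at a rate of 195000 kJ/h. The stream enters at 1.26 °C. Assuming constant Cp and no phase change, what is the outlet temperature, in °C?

Q = 195000 kJ/h = 3250 kJ/min
ΔT = Q/(ṁ·Cp) = 3250/(181×0.970) = 18.511 K
T_out = 1.26 + 18.511 = 19.771 °C

T_out = 19.8 °C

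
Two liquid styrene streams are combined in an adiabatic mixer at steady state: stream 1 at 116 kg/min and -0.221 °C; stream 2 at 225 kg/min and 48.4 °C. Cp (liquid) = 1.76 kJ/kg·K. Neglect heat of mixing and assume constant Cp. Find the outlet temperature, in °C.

Energy balance with Q = 0: Σ ṁᵢCp,ᵢ(T_out − Tᵢ) = 0
T_out = Σ ṁᵢCp,ᵢTᵢ / Σ ṁᵢCp,ᵢ
      = 19121 / 600.16 = 31.86 °C

T_out = 31.9 °C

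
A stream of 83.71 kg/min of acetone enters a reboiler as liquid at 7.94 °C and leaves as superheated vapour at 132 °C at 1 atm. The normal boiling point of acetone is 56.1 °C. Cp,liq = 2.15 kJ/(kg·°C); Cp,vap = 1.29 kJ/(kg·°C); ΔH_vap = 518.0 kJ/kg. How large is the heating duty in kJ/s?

Q = 1000 kJ/s

liquid 7.94→56.1 °C: 103.54 kJ/kg
vaporisation at 56.1 °C: 518 kJ/kg
vapour 56.1→132 °C: 97.911 kJ/kg
Δh = 103.54 + 518 + 97.911 = 719.46 kJ/kg
Q = ṁ·Δh = 83.71 kg/min × 719.46 kJ/kg = 60226 kJ/min
|Q| = 1003.8 kW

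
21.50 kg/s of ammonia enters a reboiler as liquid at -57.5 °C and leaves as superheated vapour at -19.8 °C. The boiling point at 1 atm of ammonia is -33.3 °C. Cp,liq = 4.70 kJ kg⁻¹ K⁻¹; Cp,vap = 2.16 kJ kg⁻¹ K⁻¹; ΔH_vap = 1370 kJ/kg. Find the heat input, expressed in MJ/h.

Q = 117000 MJ/h

liquid -57.5→-33.3 °C: 113.74 kJ/kg
vaporisation at -33.3 °C: 1370 kJ/kg
vapour -33.3→-19.8 °C: 29.16 kJ/kg
Δh = 113.74 + 1370 + 29.16 = 1512.9 kJ/kg
Q = ṁ·Δh = 21.50 kg/s × 1512.9 kJ/kg = 32527 kJ/s
|Q| = 32527 kW = 117100 MJ/h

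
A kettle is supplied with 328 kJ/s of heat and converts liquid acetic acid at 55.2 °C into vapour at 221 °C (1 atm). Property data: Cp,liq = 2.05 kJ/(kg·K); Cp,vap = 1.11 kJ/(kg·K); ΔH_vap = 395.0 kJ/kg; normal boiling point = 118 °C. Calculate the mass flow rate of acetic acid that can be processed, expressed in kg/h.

Δh = 2.05×(118−55.2) + 395.0 + 1.11×(221−118) = 638.07 kJ/kg
Q = 328 kJ/s = 328 kJ/s = 1.1808e+06 kJ/h
ṁ = Q/Δh = 1.1808e+06 / 638.07 = 1850.6 kg/h

ṁ = 1850 kg/h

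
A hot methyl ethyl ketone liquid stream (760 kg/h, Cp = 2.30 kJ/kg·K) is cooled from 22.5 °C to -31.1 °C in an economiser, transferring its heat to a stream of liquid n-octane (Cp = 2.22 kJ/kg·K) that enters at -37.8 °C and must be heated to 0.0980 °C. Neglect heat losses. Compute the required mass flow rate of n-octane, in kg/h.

ṁ_c = 1110 kg/h

Heat released by hot stream: Q = 760 × 2.30 × (22.5 − -31.1) = 93693 kJ/h
Energy balance on cold side (adiabatic exchanger): Q = ṁ_c·Cp_c·(T_c,out − T_c,in)
ṁ_c = 93693 / [2.22 × (0.0980 − -37.8)] = 1113.6 kg/h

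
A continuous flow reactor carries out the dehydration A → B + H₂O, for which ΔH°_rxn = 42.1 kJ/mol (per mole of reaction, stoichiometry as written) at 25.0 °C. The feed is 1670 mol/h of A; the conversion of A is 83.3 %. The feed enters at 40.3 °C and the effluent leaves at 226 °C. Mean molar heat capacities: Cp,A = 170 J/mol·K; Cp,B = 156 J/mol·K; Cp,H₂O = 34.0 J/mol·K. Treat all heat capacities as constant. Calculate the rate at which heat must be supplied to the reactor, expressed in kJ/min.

Extent of reaction ξ = 0.833 × 1670 = 1391.1 mol/h
Reaction term: ξ·ΔH°_rxn = 1391.1 × 42.1 = 58566 kJ/h
Sensible, feed 40.3→25 °C: -4343.7 kJ/h
Outlet flows (mol/h): A 278.89, B 1391.1, H₂O 1391.1
Sensible, products 25→226 °C: 62656 kJ/h
Q = ΔH = 116880 kJ/h = 32.466 kW
Heat supplied = 1948 kJ/min

Q_in = 1950 kJ/min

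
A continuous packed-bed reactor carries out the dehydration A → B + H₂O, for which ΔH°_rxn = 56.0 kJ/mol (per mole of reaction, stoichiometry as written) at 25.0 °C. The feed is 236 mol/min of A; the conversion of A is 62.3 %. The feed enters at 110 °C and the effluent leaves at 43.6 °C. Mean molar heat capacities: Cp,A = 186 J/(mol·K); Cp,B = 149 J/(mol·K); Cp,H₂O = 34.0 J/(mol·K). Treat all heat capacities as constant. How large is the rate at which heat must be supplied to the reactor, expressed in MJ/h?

Extent of reaction ξ = 0.623 × 236 = 147.03 mol/min
Reaction term: ξ·ΔH°_rxn = 147.03 × 56.0 = 8233.6 kJ/min
Sensible, feed 110→25 °C: -3731.2 kJ/min
Outlet flows (mol/min): A 88.972, B 147.03, H₂O 147.03
Sensible, products 25→43.6 °C: 808.26 kJ/min
Q = ΔH = 5310.7 kJ/min = 88.511 kW
Heat supplied = 318.64 MJ/h

Q_in = 319 MJ/h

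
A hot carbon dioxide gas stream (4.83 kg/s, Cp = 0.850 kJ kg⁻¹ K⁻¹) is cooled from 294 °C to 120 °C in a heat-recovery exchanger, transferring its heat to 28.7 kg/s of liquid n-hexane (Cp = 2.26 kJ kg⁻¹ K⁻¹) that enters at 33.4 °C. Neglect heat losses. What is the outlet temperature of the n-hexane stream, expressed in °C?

Heat released by hot stream: Q = 4.83 × 0.850 × (294 − 120) = 714.36 kJ/s
Energy balance on cold side (adiabatic exchanger): Q = ṁ_c·Cp_c·(T_c,out − T_c,in)
T_c,out = 33.4 + 714.36/(28.7 × 2.26) = 44.413 °C

T_c,out = 44.4 °C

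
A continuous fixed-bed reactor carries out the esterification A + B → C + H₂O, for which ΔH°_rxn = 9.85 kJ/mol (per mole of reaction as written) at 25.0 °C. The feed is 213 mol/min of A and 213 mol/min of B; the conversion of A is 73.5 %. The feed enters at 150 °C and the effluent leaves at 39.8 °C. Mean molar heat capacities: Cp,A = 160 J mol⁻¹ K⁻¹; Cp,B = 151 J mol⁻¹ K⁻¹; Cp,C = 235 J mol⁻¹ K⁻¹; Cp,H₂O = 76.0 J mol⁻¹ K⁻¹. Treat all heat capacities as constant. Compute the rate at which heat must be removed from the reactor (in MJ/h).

Extent of reaction ξ = 0.735 × 213 = 156.56 mol/min
Reaction term: ξ·ΔH°_rxn = 156.56 × 9.85 = 1542.1 kJ/min
Sensible, feed 150→25 °C: -8280.4 kJ/min
Outlet flows (mol/min): A 56.445, B 56.445, C 156.56, H₂O 156.56
Sensible, products 25→39.8 °C: 980.4 kJ/min
Q = ΔH = -5757.9 kJ/min = -95.965 kW
Heat removed = 345.47 MJ/h

Q_out = 345 MJ/h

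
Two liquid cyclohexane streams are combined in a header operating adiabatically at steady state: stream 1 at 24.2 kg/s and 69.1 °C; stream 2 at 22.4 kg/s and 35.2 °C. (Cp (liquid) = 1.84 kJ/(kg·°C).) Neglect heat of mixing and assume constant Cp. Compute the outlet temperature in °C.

T_out = 52.8 °C

No heat crosses the boundary, so H_out = H_in.
Σ ṁᵢCp,ᵢTᵢ = 24.2×1.84×69.1 + 22.4×1.84×35.2 = 4527.7
Σ ṁᵢCp,ᵢ = 24.2×1.84 + 22.4×1.84 = 85.744
T_out = 4527.7 / 85.744 = 52.805 °C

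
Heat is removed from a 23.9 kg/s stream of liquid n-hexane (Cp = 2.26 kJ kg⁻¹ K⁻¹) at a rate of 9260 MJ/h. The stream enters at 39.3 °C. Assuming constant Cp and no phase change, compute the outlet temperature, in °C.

T_out = -8.32 °C

Q = 9260 MJ/h = 2572.2 kJ/s
ΔT = Q/(ṁ·Cp) = 2572.2/(23.9×2.26) = 47.621 K
T_out = 39.3 − 47.621 = -8.3214 °C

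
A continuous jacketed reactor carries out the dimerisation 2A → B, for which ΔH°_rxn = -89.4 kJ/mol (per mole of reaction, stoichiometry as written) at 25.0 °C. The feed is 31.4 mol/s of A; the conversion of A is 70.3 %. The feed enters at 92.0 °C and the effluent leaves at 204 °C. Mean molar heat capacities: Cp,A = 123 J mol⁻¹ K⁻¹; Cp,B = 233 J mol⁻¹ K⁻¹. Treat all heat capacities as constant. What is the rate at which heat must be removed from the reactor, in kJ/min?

Extent of reaction ξ = 0.703 × 31.4 / 2 = 11.037 mol/s
Reaction term: ξ·ΔH°_rxn = 11.037 × -89.4 = -986.72 kJ/s
Sensible, feed 92.0→25 °C: -258.77 kJ/s
Outlet flows (mol/s): A 9.3258, B 11.037
Sensible, products 25→204 °C: 665.65 kJ/s
Q = ΔH = -579.83 kJ/s = -579.83 kW
Heat removed = 34790 kJ/min

Q_out = 34800 kJ/min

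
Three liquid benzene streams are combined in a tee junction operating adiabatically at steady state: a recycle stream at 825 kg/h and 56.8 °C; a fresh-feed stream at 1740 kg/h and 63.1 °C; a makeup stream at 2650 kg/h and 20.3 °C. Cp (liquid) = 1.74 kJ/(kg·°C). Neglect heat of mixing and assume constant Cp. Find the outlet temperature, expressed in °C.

T_out = 40.4 °C

No heat crosses the boundary, so H_out = H_in.
T_out = Σ ṁᵢCp,ᵢTᵢ / Σ ṁᵢCp,ᵢ
      = 366180 / 9074.1 = 40.355 °C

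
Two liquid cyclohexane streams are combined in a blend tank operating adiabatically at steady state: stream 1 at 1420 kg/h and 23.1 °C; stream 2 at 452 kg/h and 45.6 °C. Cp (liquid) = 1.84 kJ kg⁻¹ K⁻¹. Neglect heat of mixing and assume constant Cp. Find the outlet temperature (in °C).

T_out = 28.5 °C

Energy balance with Q = 0: Σ ṁᵢCp,ᵢ(T_out − Tᵢ) = 0
Σ ṁᵢCp,ᵢTᵢ = 1420×1.84×23.1 + 452×1.84×45.6 = 98280
Σ ṁᵢCp,ᵢ = 1420×1.84 + 452×1.84 = 3444.5
T_out = 98280 / 3444.5 = 28.533 °C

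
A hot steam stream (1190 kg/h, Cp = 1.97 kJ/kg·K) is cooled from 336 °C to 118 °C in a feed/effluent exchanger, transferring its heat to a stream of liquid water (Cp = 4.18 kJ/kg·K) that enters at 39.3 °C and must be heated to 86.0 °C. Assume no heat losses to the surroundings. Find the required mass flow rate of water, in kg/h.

ṁ_c = 2620 kg/h

Heat released by hot stream: Q = 1190 × 1.97 × (336 − 118) = 511060 kJ/h
Energy balance on cold side (adiabatic exchanger): Q = ṁ_c·Cp_c·(T_c,out − T_c,in)
ṁ_c = 511060 / [4.18 × (86.0 − 39.3)] = 2618 kg/h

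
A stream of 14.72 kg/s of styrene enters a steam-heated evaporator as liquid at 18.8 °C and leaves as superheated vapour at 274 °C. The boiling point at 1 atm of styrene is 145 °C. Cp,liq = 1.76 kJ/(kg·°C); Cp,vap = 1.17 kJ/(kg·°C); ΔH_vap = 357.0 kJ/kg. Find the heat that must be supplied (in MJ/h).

Q = 38700 MJ/h

liquid 18.8→145 °C: 222.11 kJ/kg
vaporisation at 145 °C: 357 kJ/kg
vapour 145→274 °C: 150.93 kJ/kg
Δh = 222.11 + 357 + 150.93 = 730.04 kJ/kg
Q = ṁ·Δh = 14.72 kg/s × 730.04 kJ/kg = 10746 kJ/s
|Q| = 10746 kW = 38686 MJ/h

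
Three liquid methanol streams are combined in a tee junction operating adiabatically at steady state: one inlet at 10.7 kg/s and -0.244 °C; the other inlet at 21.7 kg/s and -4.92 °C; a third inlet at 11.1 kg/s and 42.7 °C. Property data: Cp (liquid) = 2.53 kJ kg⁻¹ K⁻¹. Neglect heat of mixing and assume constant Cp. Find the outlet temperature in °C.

T_out = 8.38 °C

Energy balance with Q = 0: Σ ṁᵢCp,ᵢ(T_out − Tᵢ) = 0
Σ ṁᵢCp,ᵢTᵢ = 10.7×2.53×-0.244 + 21.7×2.53×-4.92 + 11.1×2.53×42.7 = 922.43
Σ ṁᵢCp,ᵢ = 10.7×2.53 + 21.7×2.53 + 11.1×2.53 = 110.05
T_out = 922.43 / 110.05 = 8.3815 °C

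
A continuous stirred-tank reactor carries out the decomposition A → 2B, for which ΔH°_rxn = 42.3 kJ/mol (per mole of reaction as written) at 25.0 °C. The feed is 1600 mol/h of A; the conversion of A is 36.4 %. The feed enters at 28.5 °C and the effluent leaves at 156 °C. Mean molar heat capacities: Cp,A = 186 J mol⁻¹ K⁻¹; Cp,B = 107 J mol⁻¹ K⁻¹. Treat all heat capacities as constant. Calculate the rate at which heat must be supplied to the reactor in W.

Extent of reaction ξ = 0.364 × 1600 = 582.4 mol/h
Reaction term: ξ·ΔH°_rxn = 582.4 × 42.3 = 24636 kJ/h
Sensible, feed 28.5→25 °C: -1041.6 kJ/h
Outlet flows (mol/h): A 1017.6, B 1164.8
Sensible, products 25→156 °C: 41122 kJ/h
Q = ΔH = 64716 kJ/h = 17.977 kW
Heat supplied = 17977 W

Q_in = 18000 W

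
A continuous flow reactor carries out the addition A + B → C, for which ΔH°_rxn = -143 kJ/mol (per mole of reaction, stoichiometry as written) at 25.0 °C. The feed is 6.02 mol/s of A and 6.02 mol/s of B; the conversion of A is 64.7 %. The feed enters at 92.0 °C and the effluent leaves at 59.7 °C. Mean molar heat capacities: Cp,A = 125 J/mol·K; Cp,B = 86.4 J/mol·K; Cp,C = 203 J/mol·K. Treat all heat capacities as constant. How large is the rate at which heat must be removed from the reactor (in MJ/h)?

Extent of reaction ξ = 0.647 × 6.02 = 3.8949 mol/s
Reaction term: ξ·ΔH°_rxn = 3.8949 × -143 = -556.98 kJ/s
Sensible, feed 92.0→25 °C: -85.266 kJ/s
Outlet flows (mol/s): A 2.1251, B 2.1251, C 3.8949
Sensible, products 25→59.7 °C: 43.025 kJ/s
Q = ΔH = -599.22 kJ/s = -599.22 kW
Heat removed = 2157.2 MJ/h

Q_out = 2160 MJ/h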